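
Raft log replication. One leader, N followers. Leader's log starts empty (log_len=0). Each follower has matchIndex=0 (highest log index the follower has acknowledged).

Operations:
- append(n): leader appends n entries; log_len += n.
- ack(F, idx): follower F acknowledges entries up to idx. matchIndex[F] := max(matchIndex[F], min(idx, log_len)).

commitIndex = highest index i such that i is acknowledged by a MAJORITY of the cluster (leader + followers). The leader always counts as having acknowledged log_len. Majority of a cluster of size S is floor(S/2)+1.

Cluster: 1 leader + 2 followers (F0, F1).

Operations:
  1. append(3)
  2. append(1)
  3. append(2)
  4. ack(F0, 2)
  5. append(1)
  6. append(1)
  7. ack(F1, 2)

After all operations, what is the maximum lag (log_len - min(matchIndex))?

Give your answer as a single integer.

Op 1: append 3 -> log_len=3
Op 2: append 1 -> log_len=4
Op 3: append 2 -> log_len=6
Op 4: F0 acks idx 2 -> match: F0=2 F1=0; commitIndex=2
Op 5: append 1 -> log_len=7
Op 6: append 1 -> log_len=8
Op 7: F1 acks idx 2 -> match: F0=2 F1=2; commitIndex=2

Answer: 6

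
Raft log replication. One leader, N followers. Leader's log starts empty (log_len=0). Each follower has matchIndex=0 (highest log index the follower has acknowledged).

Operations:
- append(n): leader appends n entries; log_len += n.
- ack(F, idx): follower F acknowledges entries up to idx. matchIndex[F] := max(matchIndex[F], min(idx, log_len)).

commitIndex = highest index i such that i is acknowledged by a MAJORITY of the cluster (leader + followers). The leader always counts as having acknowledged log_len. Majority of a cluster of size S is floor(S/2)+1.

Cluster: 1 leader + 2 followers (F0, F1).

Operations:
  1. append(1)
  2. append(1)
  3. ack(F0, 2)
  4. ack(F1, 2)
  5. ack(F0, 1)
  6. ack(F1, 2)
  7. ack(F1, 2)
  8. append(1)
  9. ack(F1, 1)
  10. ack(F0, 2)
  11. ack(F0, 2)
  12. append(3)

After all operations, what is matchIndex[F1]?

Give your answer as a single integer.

Op 1: append 1 -> log_len=1
Op 2: append 1 -> log_len=2
Op 3: F0 acks idx 2 -> match: F0=2 F1=0; commitIndex=2
Op 4: F1 acks idx 2 -> match: F0=2 F1=2; commitIndex=2
Op 5: F0 acks idx 1 -> match: F0=2 F1=2; commitIndex=2
Op 6: F1 acks idx 2 -> match: F0=2 F1=2; commitIndex=2
Op 7: F1 acks idx 2 -> match: F0=2 F1=2; commitIndex=2
Op 8: append 1 -> log_len=3
Op 9: F1 acks idx 1 -> match: F0=2 F1=2; commitIndex=2
Op 10: F0 acks idx 2 -> match: F0=2 F1=2; commitIndex=2
Op 11: F0 acks idx 2 -> match: F0=2 F1=2; commitIndex=2
Op 12: append 3 -> log_len=6

Answer: 2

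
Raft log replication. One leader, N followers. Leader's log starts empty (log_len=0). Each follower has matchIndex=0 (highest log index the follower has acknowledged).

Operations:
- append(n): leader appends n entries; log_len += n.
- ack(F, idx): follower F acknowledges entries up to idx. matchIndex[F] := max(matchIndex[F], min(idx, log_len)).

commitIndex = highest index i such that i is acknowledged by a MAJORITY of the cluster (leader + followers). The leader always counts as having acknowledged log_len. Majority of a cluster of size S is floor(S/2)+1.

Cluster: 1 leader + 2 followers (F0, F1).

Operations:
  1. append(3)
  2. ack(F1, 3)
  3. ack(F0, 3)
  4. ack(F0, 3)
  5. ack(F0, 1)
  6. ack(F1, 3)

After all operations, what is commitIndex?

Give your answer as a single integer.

Answer: 3

Derivation:
Op 1: append 3 -> log_len=3
Op 2: F1 acks idx 3 -> match: F0=0 F1=3; commitIndex=3
Op 3: F0 acks idx 3 -> match: F0=3 F1=3; commitIndex=3
Op 4: F0 acks idx 3 -> match: F0=3 F1=3; commitIndex=3
Op 5: F0 acks idx 1 -> match: F0=3 F1=3; commitIndex=3
Op 6: F1 acks idx 3 -> match: F0=3 F1=3; commitIndex=3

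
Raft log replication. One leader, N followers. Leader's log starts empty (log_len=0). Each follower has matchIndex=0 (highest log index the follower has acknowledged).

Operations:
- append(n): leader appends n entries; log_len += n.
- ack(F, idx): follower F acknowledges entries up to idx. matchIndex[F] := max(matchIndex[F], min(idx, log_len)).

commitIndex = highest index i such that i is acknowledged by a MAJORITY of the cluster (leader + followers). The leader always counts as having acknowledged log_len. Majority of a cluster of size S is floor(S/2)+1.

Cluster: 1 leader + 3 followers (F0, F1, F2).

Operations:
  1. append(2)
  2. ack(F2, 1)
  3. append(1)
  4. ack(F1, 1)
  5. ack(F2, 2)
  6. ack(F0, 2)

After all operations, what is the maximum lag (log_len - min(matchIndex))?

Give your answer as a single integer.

Answer: 2

Derivation:
Op 1: append 2 -> log_len=2
Op 2: F2 acks idx 1 -> match: F0=0 F1=0 F2=1; commitIndex=0
Op 3: append 1 -> log_len=3
Op 4: F1 acks idx 1 -> match: F0=0 F1=1 F2=1; commitIndex=1
Op 5: F2 acks idx 2 -> match: F0=0 F1=1 F2=2; commitIndex=1
Op 6: F0 acks idx 2 -> match: F0=2 F1=1 F2=2; commitIndex=2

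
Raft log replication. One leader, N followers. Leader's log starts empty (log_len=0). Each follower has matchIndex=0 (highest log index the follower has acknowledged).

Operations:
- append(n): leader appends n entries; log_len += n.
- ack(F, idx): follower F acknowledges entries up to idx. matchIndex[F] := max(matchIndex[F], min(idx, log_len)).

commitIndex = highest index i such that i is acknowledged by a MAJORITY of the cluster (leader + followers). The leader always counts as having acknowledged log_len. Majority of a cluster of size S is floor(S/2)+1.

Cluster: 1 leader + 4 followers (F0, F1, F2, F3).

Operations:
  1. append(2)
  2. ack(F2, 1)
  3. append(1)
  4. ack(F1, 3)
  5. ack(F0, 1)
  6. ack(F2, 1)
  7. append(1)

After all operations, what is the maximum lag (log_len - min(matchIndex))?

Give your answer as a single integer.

Op 1: append 2 -> log_len=2
Op 2: F2 acks idx 1 -> match: F0=0 F1=0 F2=1 F3=0; commitIndex=0
Op 3: append 1 -> log_len=3
Op 4: F1 acks idx 3 -> match: F0=0 F1=3 F2=1 F3=0; commitIndex=1
Op 5: F0 acks idx 1 -> match: F0=1 F1=3 F2=1 F3=0; commitIndex=1
Op 6: F2 acks idx 1 -> match: F0=1 F1=3 F2=1 F3=0; commitIndex=1
Op 7: append 1 -> log_len=4

Answer: 4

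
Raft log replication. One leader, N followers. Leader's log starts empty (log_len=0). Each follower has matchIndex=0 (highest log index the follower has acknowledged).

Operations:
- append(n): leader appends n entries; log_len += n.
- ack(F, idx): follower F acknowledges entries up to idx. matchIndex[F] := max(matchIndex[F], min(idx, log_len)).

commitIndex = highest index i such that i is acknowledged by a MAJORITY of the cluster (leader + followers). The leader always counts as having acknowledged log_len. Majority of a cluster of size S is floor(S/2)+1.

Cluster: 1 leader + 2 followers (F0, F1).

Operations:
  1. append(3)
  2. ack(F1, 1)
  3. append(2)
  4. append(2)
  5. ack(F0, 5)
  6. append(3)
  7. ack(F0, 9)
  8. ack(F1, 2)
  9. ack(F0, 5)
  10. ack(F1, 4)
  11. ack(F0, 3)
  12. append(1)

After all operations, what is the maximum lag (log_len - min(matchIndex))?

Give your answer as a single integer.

Answer: 7

Derivation:
Op 1: append 3 -> log_len=3
Op 2: F1 acks idx 1 -> match: F0=0 F1=1; commitIndex=1
Op 3: append 2 -> log_len=5
Op 4: append 2 -> log_len=7
Op 5: F0 acks idx 5 -> match: F0=5 F1=1; commitIndex=5
Op 6: append 3 -> log_len=10
Op 7: F0 acks idx 9 -> match: F0=9 F1=1; commitIndex=9
Op 8: F1 acks idx 2 -> match: F0=9 F1=2; commitIndex=9
Op 9: F0 acks idx 5 -> match: F0=9 F1=2; commitIndex=9
Op 10: F1 acks idx 4 -> match: F0=9 F1=4; commitIndex=9
Op 11: F0 acks idx 3 -> match: F0=9 F1=4; commitIndex=9
Op 12: append 1 -> log_len=11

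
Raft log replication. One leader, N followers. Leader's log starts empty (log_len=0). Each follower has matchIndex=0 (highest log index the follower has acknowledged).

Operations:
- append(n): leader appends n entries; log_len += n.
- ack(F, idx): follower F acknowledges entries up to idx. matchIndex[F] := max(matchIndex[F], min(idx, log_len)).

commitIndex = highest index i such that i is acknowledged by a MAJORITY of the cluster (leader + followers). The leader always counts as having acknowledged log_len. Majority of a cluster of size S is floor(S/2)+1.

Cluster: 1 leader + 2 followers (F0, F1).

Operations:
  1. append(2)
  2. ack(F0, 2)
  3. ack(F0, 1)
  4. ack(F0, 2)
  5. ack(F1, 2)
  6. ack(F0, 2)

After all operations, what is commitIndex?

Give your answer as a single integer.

Answer: 2

Derivation:
Op 1: append 2 -> log_len=2
Op 2: F0 acks idx 2 -> match: F0=2 F1=0; commitIndex=2
Op 3: F0 acks idx 1 -> match: F0=2 F1=0; commitIndex=2
Op 4: F0 acks idx 2 -> match: F0=2 F1=0; commitIndex=2
Op 5: F1 acks idx 2 -> match: F0=2 F1=2; commitIndex=2
Op 6: F0 acks idx 2 -> match: F0=2 F1=2; commitIndex=2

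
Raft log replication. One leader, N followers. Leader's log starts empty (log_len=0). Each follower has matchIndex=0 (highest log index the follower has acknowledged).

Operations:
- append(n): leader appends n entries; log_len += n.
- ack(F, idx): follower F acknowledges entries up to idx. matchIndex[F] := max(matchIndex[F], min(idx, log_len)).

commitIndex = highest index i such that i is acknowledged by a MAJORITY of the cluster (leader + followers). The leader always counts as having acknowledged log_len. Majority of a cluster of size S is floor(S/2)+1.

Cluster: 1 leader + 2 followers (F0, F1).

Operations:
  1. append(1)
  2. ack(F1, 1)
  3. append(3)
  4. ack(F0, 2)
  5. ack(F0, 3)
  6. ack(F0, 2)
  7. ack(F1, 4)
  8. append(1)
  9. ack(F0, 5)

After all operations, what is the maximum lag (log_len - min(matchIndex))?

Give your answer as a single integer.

Op 1: append 1 -> log_len=1
Op 2: F1 acks idx 1 -> match: F0=0 F1=1; commitIndex=1
Op 3: append 3 -> log_len=4
Op 4: F0 acks idx 2 -> match: F0=2 F1=1; commitIndex=2
Op 5: F0 acks idx 3 -> match: F0=3 F1=1; commitIndex=3
Op 6: F0 acks idx 2 -> match: F0=3 F1=1; commitIndex=3
Op 7: F1 acks idx 4 -> match: F0=3 F1=4; commitIndex=4
Op 8: append 1 -> log_len=5
Op 9: F0 acks idx 5 -> match: F0=5 F1=4; commitIndex=5

Answer: 1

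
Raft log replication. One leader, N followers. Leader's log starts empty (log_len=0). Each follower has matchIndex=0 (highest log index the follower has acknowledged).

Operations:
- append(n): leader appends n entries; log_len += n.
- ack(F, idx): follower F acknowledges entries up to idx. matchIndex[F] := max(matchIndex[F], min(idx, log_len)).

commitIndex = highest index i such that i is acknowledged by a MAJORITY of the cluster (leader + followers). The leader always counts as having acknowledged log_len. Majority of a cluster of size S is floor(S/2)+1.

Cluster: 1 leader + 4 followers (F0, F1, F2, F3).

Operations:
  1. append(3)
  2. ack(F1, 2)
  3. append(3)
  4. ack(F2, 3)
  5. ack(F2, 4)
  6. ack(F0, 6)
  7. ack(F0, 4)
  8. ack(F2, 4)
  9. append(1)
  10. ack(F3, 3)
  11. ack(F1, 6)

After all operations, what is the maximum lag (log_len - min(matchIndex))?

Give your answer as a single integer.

Answer: 4

Derivation:
Op 1: append 3 -> log_len=3
Op 2: F1 acks idx 2 -> match: F0=0 F1=2 F2=0 F3=0; commitIndex=0
Op 3: append 3 -> log_len=6
Op 4: F2 acks idx 3 -> match: F0=0 F1=2 F2=3 F3=0; commitIndex=2
Op 5: F2 acks idx 4 -> match: F0=0 F1=2 F2=4 F3=0; commitIndex=2
Op 6: F0 acks idx 6 -> match: F0=6 F1=2 F2=4 F3=0; commitIndex=4
Op 7: F0 acks idx 4 -> match: F0=6 F1=2 F2=4 F3=0; commitIndex=4
Op 8: F2 acks idx 4 -> match: F0=6 F1=2 F2=4 F3=0; commitIndex=4
Op 9: append 1 -> log_len=7
Op 10: F3 acks idx 3 -> match: F0=6 F1=2 F2=4 F3=3; commitIndex=4
Op 11: F1 acks idx 6 -> match: F0=6 F1=6 F2=4 F3=3; commitIndex=6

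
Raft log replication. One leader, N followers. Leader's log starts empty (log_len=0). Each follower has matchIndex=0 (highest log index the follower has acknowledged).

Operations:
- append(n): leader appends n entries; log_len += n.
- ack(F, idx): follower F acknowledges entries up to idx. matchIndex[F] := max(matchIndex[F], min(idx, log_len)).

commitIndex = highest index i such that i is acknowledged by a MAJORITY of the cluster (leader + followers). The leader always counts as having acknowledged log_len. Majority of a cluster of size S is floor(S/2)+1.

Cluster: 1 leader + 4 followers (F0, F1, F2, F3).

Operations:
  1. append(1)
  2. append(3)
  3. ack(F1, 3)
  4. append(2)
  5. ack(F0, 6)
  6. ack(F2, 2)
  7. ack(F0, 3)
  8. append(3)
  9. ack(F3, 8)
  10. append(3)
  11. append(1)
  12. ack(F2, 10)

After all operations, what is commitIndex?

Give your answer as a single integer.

Answer: 8

Derivation:
Op 1: append 1 -> log_len=1
Op 2: append 3 -> log_len=4
Op 3: F1 acks idx 3 -> match: F0=0 F1=3 F2=0 F3=0; commitIndex=0
Op 4: append 2 -> log_len=6
Op 5: F0 acks idx 6 -> match: F0=6 F1=3 F2=0 F3=0; commitIndex=3
Op 6: F2 acks idx 2 -> match: F0=6 F1=3 F2=2 F3=0; commitIndex=3
Op 7: F0 acks idx 3 -> match: F0=6 F1=3 F2=2 F3=0; commitIndex=3
Op 8: append 3 -> log_len=9
Op 9: F3 acks idx 8 -> match: F0=6 F1=3 F2=2 F3=8; commitIndex=6
Op 10: append 3 -> log_len=12
Op 11: append 1 -> log_len=13
Op 12: F2 acks idx 10 -> match: F0=6 F1=3 F2=10 F3=8; commitIndex=8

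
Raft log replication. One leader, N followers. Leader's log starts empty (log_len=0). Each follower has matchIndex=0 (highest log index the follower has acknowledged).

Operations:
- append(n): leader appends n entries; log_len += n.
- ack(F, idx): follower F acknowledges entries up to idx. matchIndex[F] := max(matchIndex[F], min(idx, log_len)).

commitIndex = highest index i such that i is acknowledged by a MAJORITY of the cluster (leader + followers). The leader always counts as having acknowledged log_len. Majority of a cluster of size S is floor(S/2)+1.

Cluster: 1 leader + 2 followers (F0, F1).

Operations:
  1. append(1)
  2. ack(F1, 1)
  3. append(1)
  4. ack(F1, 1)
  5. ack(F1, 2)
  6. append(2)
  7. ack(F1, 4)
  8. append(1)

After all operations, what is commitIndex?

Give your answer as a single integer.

Op 1: append 1 -> log_len=1
Op 2: F1 acks idx 1 -> match: F0=0 F1=1; commitIndex=1
Op 3: append 1 -> log_len=2
Op 4: F1 acks idx 1 -> match: F0=0 F1=1; commitIndex=1
Op 5: F1 acks idx 2 -> match: F0=0 F1=2; commitIndex=2
Op 6: append 2 -> log_len=4
Op 7: F1 acks idx 4 -> match: F0=0 F1=4; commitIndex=4
Op 8: append 1 -> log_len=5

Answer: 4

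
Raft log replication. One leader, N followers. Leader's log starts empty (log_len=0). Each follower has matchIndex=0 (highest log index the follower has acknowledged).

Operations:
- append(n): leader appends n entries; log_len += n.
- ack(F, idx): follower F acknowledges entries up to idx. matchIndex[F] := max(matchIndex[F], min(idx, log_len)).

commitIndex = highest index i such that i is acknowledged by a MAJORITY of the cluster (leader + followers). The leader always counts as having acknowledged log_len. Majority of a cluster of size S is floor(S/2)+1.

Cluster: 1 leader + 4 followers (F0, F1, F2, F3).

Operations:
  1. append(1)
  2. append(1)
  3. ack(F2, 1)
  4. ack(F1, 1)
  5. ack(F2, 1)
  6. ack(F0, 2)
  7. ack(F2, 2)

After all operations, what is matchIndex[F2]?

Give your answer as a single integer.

Op 1: append 1 -> log_len=1
Op 2: append 1 -> log_len=2
Op 3: F2 acks idx 1 -> match: F0=0 F1=0 F2=1 F3=0; commitIndex=0
Op 4: F1 acks idx 1 -> match: F0=0 F1=1 F2=1 F3=0; commitIndex=1
Op 5: F2 acks idx 1 -> match: F0=0 F1=1 F2=1 F3=0; commitIndex=1
Op 6: F0 acks idx 2 -> match: F0=2 F1=1 F2=1 F3=0; commitIndex=1
Op 7: F2 acks idx 2 -> match: F0=2 F1=1 F2=2 F3=0; commitIndex=2

Answer: 2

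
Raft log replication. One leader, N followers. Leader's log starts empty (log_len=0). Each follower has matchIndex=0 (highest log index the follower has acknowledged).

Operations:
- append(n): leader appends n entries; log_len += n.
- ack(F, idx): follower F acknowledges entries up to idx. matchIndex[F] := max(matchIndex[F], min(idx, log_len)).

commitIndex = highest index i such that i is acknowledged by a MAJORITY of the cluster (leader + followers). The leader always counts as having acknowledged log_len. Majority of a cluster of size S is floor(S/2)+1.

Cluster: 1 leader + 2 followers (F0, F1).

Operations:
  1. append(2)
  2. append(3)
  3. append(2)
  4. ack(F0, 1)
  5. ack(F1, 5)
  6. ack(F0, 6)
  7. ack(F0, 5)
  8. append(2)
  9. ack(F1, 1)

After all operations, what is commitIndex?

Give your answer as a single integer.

Op 1: append 2 -> log_len=2
Op 2: append 3 -> log_len=5
Op 3: append 2 -> log_len=7
Op 4: F0 acks idx 1 -> match: F0=1 F1=0; commitIndex=1
Op 5: F1 acks idx 5 -> match: F0=1 F1=5; commitIndex=5
Op 6: F0 acks idx 6 -> match: F0=6 F1=5; commitIndex=6
Op 7: F0 acks idx 5 -> match: F0=6 F1=5; commitIndex=6
Op 8: append 2 -> log_len=9
Op 9: F1 acks idx 1 -> match: F0=6 F1=5; commitIndex=6

Answer: 6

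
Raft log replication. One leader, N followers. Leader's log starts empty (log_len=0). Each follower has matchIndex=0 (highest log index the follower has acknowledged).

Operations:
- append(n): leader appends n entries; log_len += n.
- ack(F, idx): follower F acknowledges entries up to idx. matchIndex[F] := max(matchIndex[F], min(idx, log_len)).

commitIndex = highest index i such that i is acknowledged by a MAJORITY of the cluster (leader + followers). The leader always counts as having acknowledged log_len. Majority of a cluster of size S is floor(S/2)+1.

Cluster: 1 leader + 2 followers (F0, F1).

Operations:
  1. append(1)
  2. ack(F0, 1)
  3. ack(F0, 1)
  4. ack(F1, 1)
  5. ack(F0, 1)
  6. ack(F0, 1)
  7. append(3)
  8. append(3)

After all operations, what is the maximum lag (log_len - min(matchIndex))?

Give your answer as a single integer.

Answer: 6

Derivation:
Op 1: append 1 -> log_len=1
Op 2: F0 acks idx 1 -> match: F0=1 F1=0; commitIndex=1
Op 3: F0 acks idx 1 -> match: F0=1 F1=0; commitIndex=1
Op 4: F1 acks idx 1 -> match: F0=1 F1=1; commitIndex=1
Op 5: F0 acks idx 1 -> match: F0=1 F1=1; commitIndex=1
Op 6: F0 acks idx 1 -> match: F0=1 F1=1; commitIndex=1
Op 7: append 3 -> log_len=4
Op 8: append 3 -> log_len=7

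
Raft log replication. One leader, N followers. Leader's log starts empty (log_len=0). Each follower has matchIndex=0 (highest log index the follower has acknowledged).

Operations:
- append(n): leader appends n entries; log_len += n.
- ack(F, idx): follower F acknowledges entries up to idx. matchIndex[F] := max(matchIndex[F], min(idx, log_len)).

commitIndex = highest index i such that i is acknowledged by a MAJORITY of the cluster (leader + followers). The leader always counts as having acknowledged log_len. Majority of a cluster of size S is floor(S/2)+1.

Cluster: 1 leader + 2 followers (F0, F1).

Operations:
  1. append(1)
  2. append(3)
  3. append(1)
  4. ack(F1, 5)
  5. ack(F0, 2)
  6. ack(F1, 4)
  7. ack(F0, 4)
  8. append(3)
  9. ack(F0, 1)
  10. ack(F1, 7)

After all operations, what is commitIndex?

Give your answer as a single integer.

Answer: 7

Derivation:
Op 1: append 1 -> log_len=1
Op 2: append 3 -> log_len=4
Op 3: append 1 -> log_len=5
Op 4: F1 acks idx 5 -> match: F0=0 F1=5; commitIndex=5
Op 5: F0 acks idx 2 -> match: F0=2 F1=5; commitIndex=5
Op 6: F1 acks idx 4 -> match: F0=2 F1=5; commitIndex=5
Op 7: F0 acks idx 4 -> match: F0=4 F1=5; commitIndex=5
Op 8: append 3 -> log_len=8
Op 9: F0 acks idx 1 -> match: F0=4 F1=5; commitIndex=5
Op 10: F1 acks idx 7 -> match: F0=4 F1=7; commitIndex=7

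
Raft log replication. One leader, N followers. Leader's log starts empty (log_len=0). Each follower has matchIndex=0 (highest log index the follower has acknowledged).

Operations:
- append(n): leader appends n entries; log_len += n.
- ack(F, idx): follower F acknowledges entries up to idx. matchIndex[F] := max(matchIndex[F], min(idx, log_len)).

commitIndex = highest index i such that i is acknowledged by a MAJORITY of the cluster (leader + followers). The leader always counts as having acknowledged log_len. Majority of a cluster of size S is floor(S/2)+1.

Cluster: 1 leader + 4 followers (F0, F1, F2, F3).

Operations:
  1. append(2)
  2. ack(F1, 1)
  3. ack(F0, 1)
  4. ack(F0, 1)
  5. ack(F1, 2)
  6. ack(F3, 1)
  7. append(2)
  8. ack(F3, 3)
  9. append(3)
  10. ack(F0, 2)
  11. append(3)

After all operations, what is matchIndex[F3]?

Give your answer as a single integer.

Op 1: append 2 -> log_len=2
Op 2: F1 acks idx 1 -> match: F0=0 F1=1 F2=0 F3=0; commitIndex=0
Op 3: F0 acks idx 1 -> match: F0=1 F1=1 F2=0 F3=0; commitIndex=1
Op 4: F0 acks idx 1 -> match: F0=1 F1=1 F2=0 F3=0; commitIndex=1
Op 5: F1 acks idx 2 -> match: F0=1 F1=2 F2=0 F3=0; commitIndex=1
Op 6: F3 acks idx 1 -> match: F0=1 F1=2 F2=0 F3=1; commitIndex=1
Op 7: append 2 -> log_len=4
Op 8: F3 acks idx 3 -> match: F0=1 F1=2 F2=0 F3=3; commitIndex=2
Op 9: append 3 -> log_len=7
Op 10: F0 acks idx 2 -> match: F0=2 F1=2 F2=0 F3=3; commitIndex=2
Op 11: append 3 -> log_len=10

Answer: 3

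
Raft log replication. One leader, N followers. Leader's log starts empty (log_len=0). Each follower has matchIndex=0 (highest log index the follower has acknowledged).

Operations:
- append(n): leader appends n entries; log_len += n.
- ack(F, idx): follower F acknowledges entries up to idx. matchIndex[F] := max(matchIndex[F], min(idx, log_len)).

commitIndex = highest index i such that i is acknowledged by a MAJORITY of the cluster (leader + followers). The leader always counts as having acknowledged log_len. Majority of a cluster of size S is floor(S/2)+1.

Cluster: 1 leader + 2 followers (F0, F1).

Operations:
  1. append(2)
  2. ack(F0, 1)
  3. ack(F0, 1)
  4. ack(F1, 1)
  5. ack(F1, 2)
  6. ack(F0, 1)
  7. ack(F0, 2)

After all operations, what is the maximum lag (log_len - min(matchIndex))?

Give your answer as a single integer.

Op 1: append 2 -> log_len=2
Op 2: F0 acks idx 1 -> match: F0=1 F1=0; commitIndex=1
Op 3: F0 acks idx 1 -> match: F0=1 F1=0; commitIndex=1
Op 4: F1 acks idx 1 -> match: F0=1 F1=1; commitIndex=1
Op 5: F1 acks idx 2 -> match: F0=1 F1=2; commitIndex=2
Op 6: F0 acks idx 1 -> match: F0=1 F1=2; commitIndex=2
Op 7: F0 acks idx 2 -> match: F0=2 F1=2; commitIndex=2

Answer: 0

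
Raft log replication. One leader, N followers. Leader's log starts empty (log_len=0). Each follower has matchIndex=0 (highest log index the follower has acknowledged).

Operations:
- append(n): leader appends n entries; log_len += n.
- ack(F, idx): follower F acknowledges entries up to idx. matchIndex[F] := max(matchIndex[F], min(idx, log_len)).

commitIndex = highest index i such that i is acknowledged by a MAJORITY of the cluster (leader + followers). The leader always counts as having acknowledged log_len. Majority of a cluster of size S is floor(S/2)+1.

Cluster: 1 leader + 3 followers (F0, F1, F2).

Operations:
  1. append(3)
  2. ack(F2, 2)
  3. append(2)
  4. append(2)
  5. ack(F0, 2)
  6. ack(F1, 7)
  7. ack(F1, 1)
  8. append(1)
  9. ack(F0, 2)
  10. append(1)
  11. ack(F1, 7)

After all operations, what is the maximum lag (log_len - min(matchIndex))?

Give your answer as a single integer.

Op 1: append 3 -> log_len=3
Op 2: F2 acks idx 2 -> match: F0=0 F1=0 F2=2; commitIndex=0
Op 3: append 2 -> log_len=5
Op 4: append 2 -> log_len=7
Op 5: F0 acks idx 2 -> match: F0=2 F1=0 F2=2; commitIndex=2
Op 6: F1 acks idx 7 -> match: F0=2 F1=7 F2=2; commitIndex=2
Op 7: F1 acks idx 1 -> match: F0=2 F1=7 F2=2; commitIndex=2
Op 8: append 1 -> log_len=8
Op 9: F0 acks idx 2 -> match: F0=2 F1=7 F2=2; commitIndex=2
Op 10: append 1 -> log_len=9
Op 11: F1 acks idx 7 -> match: F0=2 F1=7 F2=2; commitIndex=2

Answer: 7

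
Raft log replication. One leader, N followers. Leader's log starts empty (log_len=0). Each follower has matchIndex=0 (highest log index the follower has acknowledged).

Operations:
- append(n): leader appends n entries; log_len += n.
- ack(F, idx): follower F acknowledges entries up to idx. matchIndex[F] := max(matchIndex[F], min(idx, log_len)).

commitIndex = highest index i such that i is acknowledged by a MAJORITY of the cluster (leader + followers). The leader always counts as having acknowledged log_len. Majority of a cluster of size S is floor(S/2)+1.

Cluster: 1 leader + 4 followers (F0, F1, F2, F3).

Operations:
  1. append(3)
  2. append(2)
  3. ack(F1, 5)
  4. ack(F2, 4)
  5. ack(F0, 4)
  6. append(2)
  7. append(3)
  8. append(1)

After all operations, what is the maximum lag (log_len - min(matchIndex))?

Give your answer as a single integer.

Answer: 11

Derivation:
Op 1: append 3 -> log_len=3
Op 2: append 2 -> log_len=5
Op 3: F1 acks idx 5 -> match: F0=0 F1=5 F2=0 F3=0; commitIndex=0
Op 4: F2 acks idx 4 -> match: F0=0 F1=5 F2=4 F3=0; commitIndex=4
Op 5: F0 acks idx 4 -> match: F0=4 F1=5 F2=4 F3=0; commitIndex=4
Op 6: append 2 -> log_len=7
Op 7: append 3 -> log_len=10
Op 8: append 1 -> log_len=11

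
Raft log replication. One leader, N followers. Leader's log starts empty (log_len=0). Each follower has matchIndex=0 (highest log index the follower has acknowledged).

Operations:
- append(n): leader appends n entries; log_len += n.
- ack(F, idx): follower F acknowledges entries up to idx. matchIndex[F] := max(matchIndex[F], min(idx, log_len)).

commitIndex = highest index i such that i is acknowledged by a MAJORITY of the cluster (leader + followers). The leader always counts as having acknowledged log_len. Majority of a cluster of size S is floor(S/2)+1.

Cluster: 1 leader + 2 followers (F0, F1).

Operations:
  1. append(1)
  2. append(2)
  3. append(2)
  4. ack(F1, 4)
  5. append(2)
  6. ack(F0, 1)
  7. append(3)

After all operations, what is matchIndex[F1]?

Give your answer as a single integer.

Answer: 4

Derivation:
Op 1: append 1 -> log_len=1
Op 2: append 2 -> log_len=3
Op 3: append 2 -> log_len=5
Op 4: F1 acks idx 4 -> match: F0=0 F1=4; commitIndex=4
Op 5: append 2 -> log_len=7
Op 6: F0 acks idx 1 -> match: F0=1 F1=4; commitIndex=4
Op 7: append 3 -> log_len=10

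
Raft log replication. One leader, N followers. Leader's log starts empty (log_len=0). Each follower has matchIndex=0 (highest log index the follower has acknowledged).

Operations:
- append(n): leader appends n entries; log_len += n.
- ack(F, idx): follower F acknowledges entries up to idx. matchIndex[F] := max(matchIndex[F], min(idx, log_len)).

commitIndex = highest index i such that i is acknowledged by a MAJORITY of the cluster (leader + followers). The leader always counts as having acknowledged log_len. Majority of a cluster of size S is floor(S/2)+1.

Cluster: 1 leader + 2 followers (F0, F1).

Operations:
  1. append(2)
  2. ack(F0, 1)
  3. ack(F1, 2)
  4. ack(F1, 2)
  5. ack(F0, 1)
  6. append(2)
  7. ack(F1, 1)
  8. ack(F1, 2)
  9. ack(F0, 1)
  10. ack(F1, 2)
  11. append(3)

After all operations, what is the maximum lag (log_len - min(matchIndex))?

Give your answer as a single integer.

Op 1: append 2 -> log_len=2
Op 2: F0 acks idx 1 -> match: F0=1 F1=0; commitIndex=1
Op 3: F1 acks idx 2 -> match: F0=1 F1=2; commitIndex=2
Op 4: F1 acks idx 2 -> match: F0=1 F1=2; commitIndex=2
Op 5: F0 acks idx 1 -> match: F0=1 F1=2; commitIndex=2
Op 6: append 2 -> log_len=4
Op 7: F1 acks idx 1 -> match: F0=1 F1=2; commitIndex=2
Op 8: F1 acks idx 2 -> match: F0=1 F1=2; commitIndex=2
Op 9: F0 acks idx 1 -> match: F0=1 F1=2; commitIndex=2
Op 10: F1 acks idx 2 -> match: F0=1 F1=2; commitIndex=2
Op 11: append 3 -> log_len=7

Answer: 6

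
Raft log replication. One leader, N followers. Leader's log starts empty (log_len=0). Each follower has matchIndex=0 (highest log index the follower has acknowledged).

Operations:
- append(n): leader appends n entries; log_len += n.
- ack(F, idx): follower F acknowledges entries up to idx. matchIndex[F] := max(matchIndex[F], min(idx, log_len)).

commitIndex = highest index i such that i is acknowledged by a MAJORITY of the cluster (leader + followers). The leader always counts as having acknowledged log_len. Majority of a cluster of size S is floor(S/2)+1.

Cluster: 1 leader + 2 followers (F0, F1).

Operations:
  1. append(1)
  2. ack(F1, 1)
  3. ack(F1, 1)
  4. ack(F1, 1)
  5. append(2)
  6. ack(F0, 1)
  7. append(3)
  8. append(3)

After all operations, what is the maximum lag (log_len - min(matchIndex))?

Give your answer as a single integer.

Answer: 8

Derivation:
Op 1: append 1 -> log_len=1
Op 2: F1 acks idx 1 -> match: F0=0 F1=1; commitIndex=1
Op 3: F1 acks idx 1 -> match: F0=0 F1=1; commitIndex=1
Op 4: F1 acks idx 1 -> match: F0=0 F1=1; commitIndex=1
Op 5: append 2 -> log_len=3
Op 6: F0 acks idx 1 -> match: F0=1 F1=1; commitIndex=1
Op 7: append 3 -> log_len=6
Op 8: append 3 -> log_len=9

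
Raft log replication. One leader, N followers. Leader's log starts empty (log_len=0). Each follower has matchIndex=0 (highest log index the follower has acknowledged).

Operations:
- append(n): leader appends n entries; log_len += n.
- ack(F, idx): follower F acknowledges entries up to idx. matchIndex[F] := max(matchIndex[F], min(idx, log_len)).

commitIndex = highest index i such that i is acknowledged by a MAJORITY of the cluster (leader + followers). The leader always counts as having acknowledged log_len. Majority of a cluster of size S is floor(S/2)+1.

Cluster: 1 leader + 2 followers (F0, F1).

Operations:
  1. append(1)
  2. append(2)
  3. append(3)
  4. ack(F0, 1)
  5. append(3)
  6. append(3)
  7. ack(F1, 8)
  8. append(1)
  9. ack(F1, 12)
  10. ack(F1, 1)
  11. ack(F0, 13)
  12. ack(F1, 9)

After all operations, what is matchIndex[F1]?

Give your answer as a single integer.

Op 1: append 1 -> log_len=1
Op 2: append 2 -> log_len=3
Op 3: append 3 -> log_len=6
Op 4: F0 acks idx 1 -> match: F0=1 F1=0; commitIndex=1
Op 5: append 3 -> log_len=9
Op 6: append 3 -> log_len=12
Op 7: F1 acks idx 8 -> match: F0=1 F1=8; commitIndex=8
Op 8: append 1 -> log_len=13
Op 9: F1 acks idx 12 -> match: F0=1 F1=12; commitIndex=12
Op 10: F1 acks idx 1 -> match: F0=1 F1=12; commitIndex=12
Op 11: F0 acks idx 13 -> match: F0=13 F1=12; commitIndex=13
Op 12: F1 acks idx 9 -> match: F0=13 F1=12; commitIndex=13

Answer: 12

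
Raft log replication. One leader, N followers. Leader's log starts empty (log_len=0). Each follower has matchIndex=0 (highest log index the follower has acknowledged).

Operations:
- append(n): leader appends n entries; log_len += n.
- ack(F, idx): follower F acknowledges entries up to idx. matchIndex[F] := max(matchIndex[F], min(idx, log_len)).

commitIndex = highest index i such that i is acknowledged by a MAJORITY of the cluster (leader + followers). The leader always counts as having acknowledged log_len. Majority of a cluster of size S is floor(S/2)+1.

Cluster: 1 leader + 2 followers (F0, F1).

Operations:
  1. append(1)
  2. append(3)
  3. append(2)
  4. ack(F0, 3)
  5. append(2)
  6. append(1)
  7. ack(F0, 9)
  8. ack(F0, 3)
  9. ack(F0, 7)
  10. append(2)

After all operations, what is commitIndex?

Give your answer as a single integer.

Answer: 9

Derivation:
Op 1: append 1 -> log_len=1
Op 2: append 3 -> log_len=4
Op 3: append 2 -> log_len=6
Op 4: F0 acks idx 3 -> match: F0=3 F1=0; commitIndex=3
Op 5: append 2 -> log_len=8
Op 6: append 1 -> log_len=9
Op 7: F0 acks idx 9 -> match: F0=9 F1=0; commitIndex=9
Op 8: F0 acks idx 3 -> match: F0=9 F1=0; commitIndex=9
Op 9: F0 acks idx 7 -> match: F0=9 F1=0; commitIndex=9
Op 10: append 2 -> log_len=11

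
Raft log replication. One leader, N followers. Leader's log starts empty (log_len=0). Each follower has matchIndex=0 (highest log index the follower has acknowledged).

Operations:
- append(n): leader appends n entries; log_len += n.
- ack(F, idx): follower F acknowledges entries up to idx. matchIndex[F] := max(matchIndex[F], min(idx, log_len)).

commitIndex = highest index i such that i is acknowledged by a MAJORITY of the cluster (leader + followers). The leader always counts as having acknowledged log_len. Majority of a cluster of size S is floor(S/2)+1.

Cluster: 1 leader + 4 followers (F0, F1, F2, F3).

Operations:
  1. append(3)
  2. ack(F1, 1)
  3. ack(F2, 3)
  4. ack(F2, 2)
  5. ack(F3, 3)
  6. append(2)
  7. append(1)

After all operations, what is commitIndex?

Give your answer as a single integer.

Op 1: append 3 -> log_len=3
Op 2: F1 acks idx 1 -> match: F0=0 F1=1 F2=0 F3=0; commitIndex=0
Op 3: F2 acks idx 3 -> match: F0=0 F1=1 F2=3 F3=0; commitIndex=1
Op 4: F2 acks idx 2 -> match: F0=0 F1=1 F2=3 F3=0; commitIndex=1
Op 5: F3 acks idx 3 -> match: F0=0 F1=1 F2=3 F3=3; commitIndex=3
Op 6: append 2 -> log_len=5
Op 7: append 1 -> log_len=6

Answer: 3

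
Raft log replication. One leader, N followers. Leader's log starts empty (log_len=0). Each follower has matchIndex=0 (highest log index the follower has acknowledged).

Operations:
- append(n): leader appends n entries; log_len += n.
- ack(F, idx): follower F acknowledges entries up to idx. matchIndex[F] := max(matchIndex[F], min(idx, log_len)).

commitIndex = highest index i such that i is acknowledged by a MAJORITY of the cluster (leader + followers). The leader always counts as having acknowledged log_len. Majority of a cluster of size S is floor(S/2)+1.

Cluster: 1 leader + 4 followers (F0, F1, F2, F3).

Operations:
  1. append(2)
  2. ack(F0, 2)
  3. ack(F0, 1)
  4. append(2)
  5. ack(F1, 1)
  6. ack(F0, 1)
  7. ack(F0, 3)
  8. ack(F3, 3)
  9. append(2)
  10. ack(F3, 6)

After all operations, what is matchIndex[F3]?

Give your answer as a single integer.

Answer: 6

Derivation:
Op 1: append 2 -> log_len=2
Op 2: F0 acks idx 2 -> match: F0=2 F1=0 F2=0 F3=0; commitIndex=0
Op 3: F0 acks idx 1 -> match: F0=2 F1=0 F2=0 F3=0; commitIndex=0
Op 4: append 2 -> log_len=4
Op 5: F1 acks idx 1 -> match: F0=2 F1=1 F2=0 F3=0; commitIndex=1
Op 6: F0 acks idx 1 -> match: F0=2 F1=1 F2=0 F3=0; commitIndex=1
Op 7: F0 acks idx 3 -> match: F0=3 F1=1 F2=0 F3=0; commitIndex=1
Op 8: F3 acks idx 3 -> match: F0=3 F1=1 F2=0 F3=3; commitIndex=3
Op 9: append 2 -> log_len=6
Op 10: F3 acks idx 6 -> match: F0=3 F1=1 F2=0 F3=6; commitIndex=3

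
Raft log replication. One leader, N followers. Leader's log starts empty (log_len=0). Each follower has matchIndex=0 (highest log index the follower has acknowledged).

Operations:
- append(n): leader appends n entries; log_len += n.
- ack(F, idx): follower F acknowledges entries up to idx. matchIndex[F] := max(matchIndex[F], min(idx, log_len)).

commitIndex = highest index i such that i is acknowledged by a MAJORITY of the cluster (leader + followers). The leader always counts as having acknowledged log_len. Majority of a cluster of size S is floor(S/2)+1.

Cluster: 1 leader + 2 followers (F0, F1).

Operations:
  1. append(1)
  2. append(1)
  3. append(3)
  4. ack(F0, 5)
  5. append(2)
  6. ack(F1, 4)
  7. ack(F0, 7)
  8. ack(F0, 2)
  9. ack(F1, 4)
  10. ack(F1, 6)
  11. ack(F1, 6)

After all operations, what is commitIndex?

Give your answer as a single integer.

Op 1: append 1 -> log_len=1
Op 2: append 1 -> log_len=2
Op 3: append 3 -> log_len=5
Op 4: F0 acks idx 5 -> match: F0=5 F1=0; commitIndex=5
Op 5: append 2 -> log_len=7
Op 6: F1 acks idx 4 -> match: F0=5 F1=4; commitIndex=5
Op 7: F0 acks idx 7 -> match: F0=7 F1=4; commitIndex=7
Op 8: F0 acks idx 2 -> match: F0=7 F1=4; commitIndex=7
Op 9: F1 acks idx 4 -> match: F0=7 F1=4; commitIndex=7
Op 10: F1 acks idx 6 -> match: F0=7 F1=6; commitIndex=7
Op 11: F1 acks idx 6 -> match: F0=7 F1=6; commitIndex=7

Answer: 7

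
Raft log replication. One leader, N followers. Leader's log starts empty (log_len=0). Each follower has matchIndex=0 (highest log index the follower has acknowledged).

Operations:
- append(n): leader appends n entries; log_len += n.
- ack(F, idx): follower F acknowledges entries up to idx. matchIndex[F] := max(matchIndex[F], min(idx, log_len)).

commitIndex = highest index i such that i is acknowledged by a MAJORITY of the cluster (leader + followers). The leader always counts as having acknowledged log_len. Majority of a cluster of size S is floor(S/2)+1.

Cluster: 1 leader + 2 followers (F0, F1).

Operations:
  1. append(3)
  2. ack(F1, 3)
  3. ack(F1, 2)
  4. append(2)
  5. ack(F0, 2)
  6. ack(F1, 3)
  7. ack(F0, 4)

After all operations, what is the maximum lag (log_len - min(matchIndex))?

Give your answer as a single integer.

Op 1: append 3 -> log_len=3
Op 2: F1 acks idx 3 -> match: F0=0 F1=3; commitIndex=3
Op 3: F1 acks idx 2 -> match: F0=0 F1=3; commitIndex=3
Op 4: append 2 -> log_len=5
Op 5: F0 acks idx 2 -> match: F0=2 F1=3; commitIndex=3
Op 6: F1 acks idx 3 -> match: F0=2 F1=3; commitIndex=3
Op 7: F0 acks idx 4 -> match: F0=4 F1=3; commitIndex=4

Answer: 2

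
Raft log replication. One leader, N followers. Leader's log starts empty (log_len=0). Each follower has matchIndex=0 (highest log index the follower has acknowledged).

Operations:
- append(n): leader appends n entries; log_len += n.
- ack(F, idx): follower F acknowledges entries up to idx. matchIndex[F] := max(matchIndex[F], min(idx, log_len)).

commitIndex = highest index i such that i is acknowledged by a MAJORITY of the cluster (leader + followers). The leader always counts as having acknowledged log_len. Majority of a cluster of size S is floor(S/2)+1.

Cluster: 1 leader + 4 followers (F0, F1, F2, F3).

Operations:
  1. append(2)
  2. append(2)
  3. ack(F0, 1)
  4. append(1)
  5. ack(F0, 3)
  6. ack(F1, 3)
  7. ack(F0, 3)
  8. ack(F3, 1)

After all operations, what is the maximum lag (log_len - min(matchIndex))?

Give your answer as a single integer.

Answer: 5

Derivation:
Op 1: append 2 -> log_len=2
Op 2: append 2 -> log_len=4
Op 3: F0 acks idx 1 -> match: F0=1 F1=0 F2=0 F3=0; commitIndex=0
Op 4: append 1 -> log_len=5
Op 5: F0 acks idx 3 -> match: F0=3 F1=0 F2=0 F3=0; commitIndex=0
Op 6: F1 acks idx 3 -> match: F0=3 F1=3 F2=0 F3=0; commitIndex=3
Op 7: F0 acks idx 3 -> match: F0=3 F1=3 F2=0 F3=0; commitIndex=3
Op 8: F3 acks idx 1 -> match: F0=3 F1=3 F2=0 F3=1; commitIndex=3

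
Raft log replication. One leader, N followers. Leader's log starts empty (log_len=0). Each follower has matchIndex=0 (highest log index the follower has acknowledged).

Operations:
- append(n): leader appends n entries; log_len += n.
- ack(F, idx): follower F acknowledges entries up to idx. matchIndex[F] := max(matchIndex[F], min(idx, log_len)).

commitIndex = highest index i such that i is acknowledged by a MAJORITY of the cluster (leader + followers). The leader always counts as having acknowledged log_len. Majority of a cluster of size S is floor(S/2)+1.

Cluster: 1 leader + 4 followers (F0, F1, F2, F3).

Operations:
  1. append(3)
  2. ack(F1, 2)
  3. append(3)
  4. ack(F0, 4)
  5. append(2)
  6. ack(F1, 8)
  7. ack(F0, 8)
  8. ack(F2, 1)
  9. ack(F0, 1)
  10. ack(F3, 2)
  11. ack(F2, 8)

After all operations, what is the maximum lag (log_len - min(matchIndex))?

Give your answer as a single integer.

Answer: 6

Derivation:
Op 1: append 3 -> log_len=3
Op 2: F1 acks idx 2 -> match: F0=0 F1=2 F2=0 F3=0; commitIndex=0
Op 3: append 3 -> log_len=6
Op 4: F0 acks idx 4 -> match: F0=4 F1=2 F2=0 F3=0; commitIndex=2
Op 5: append 2 -> log_len=8
Op 6: F1 acks idx 8 -> match: F0=4 F1=8 F2=0 F3=0; commitIndex=4
Op 7: F0 acks idx 8 -> match: F0=8 F1=8 F2=0 F3=0; commitIndex=8
Op 8: F2 acks idx 1 -> match: F0=8 F1=8 F2=1 F3=0; commitIndex=8
Op 9: F0 acks idx 1 -> match: F0=8 F1=8 F2=1 F3=0; commitIndex=8
Op 10: F3 acks idx 2 -> match: F0=8 F1=8 F2=1 F3=2; commitIndex=8
Op 11: F2 acks idx 8 -> match: F0=8 F1=8 F2=8 F3=2; commitIndex=8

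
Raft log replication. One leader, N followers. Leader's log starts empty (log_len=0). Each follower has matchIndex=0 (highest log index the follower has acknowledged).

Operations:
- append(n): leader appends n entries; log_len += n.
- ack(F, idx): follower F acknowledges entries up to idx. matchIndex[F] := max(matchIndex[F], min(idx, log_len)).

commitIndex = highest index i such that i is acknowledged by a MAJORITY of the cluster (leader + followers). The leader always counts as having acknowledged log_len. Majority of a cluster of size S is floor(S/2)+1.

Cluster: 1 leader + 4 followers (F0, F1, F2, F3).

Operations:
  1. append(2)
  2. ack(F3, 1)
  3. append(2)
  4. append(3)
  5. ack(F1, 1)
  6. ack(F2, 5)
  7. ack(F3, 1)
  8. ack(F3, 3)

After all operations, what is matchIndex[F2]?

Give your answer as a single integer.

Op 1: append 2 -> log_len=2
Op 2: F3 acks idx 1 -> match: F0=0 F1=0 F2=0 F3=1; commitIndex=0
Op 3: append 2 -> log_len=4
Op 4: append 3 -> log_len=7
Op 5: F1 acks idx 1 -> match: F0=0 F1=1 F2=0 F3=1; commitIndex=1
Op 6: F2 acks idx 5 -> match: F0=0 F1=1 F2=5 F3=1; commitIndex=1
Op 7: F3 acks idx 1 -> match: F0=0 F1=1 F2=5 F3=1; commitIndex=1
Op 8: F3 acks idx 3 -> match: F0=0 F1=1 F2=5 F3=3; commitIndex=3

Answer: 5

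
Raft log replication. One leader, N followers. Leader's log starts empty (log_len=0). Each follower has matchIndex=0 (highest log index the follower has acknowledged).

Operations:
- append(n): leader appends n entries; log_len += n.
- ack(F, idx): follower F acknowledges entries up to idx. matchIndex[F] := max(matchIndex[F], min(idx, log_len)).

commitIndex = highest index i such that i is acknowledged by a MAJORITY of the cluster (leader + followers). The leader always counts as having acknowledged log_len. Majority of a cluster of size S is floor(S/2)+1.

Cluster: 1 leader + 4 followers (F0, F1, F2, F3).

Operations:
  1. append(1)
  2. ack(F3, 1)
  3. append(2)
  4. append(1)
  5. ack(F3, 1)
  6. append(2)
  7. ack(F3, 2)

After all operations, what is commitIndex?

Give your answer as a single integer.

Op 1: append 1 -> log_len=1
Op 2: F3 acks idx 1 -> match: F0=0 F1=0 F2=0 F3=1; commitIndex=0
Op 3: append 2 -> log_len=3
Op 4: append 1 -> log_len=4
Op 5: F3 acks idx 1 -> match: F0=0 F1=0 F2=0 F3=1; commitIndex=0
Op 6: append 2 -> log_len=6
Op 7: F3 acks idx 2 -> match: F0=0 F1=0 F2=0 F3=2; commitIndex=0

Answer: 0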